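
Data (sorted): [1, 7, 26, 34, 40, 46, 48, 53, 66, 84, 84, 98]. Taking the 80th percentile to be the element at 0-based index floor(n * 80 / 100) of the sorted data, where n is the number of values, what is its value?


The dataset has n = 12 elements.
Index = floor(12 * 80 / 100) = floor(960 / 100) = floor(9.6) = 9
Counting from index 0 in the sorted data, the element at index 9 is 84.
Final answer: 84


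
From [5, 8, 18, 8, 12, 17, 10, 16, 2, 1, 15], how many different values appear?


List all unique values:
Distinct values: [1, 2, 5, 8, 10, 12, 15, 16, 17, 18]
Count = 10
Final answer: 10


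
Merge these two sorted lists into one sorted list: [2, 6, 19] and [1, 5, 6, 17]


List A: [2, 6, 19]
List B: [1, 5, 6, 17]
Repeatedly compare the front elements and take the smaller:
  2 vs 1 -> take 1
  2 vs 5 -> take 2
  6 vs 5 -> take 5
  6 vs 6 -> take 6
  19 vs 6 -> take 6
  19 vs 17 -> take 17
  B is exhausted; append the rest of A: [19]
Final answer: [1, 2, 5, 6, 6, 17, 19]


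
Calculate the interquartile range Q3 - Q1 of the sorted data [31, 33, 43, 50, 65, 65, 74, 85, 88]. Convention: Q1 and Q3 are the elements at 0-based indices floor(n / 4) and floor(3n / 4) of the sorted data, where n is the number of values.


The data has n = 9 elements.
Q1 index = floor(9 / 4) = floor(2.25) = 2; Q3 index = floor(3 * 9 / 4) = floor(6.75) = 6
Q1 = element at index 2 = 43
Q3 = element at index 6 = 74
IQR = 74 - 43 = 31
Final answer: 31


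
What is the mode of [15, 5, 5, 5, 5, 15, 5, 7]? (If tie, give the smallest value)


Count the frequency of each value:
  5 appears 5 time(s)
  7 appears 1 time(s)
  15 appears 2 time(s)
Maximum frequency is 5.
Only 5 reaches that frequency, so it is the mode.
Final answer: 5


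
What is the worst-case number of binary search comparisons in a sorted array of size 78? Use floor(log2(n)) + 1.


Binary search halves the search space each step.
Maximum comparisons = floor(log2(78)) + 1
log2(78) = 6.2854
floor(log2(78)) = 6, so 6 + 1 = 7
Final answer: 7


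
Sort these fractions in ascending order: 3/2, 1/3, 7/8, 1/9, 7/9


Convert to decimal for comparison:
  3/2 = 1.5
  1/3 = 0.3333
  7/8 = 0.875
  1/9 = 0.1111
  7/9 = 0.7778
Decimals in increasing order: 0.1111 < 0.3333 < 0.7778 < 0.875 < 1.5
Writing each back as its fraction gives the sorted order.
Final answer: 1/9, 1/3, 7/9, 7/8, 3/2


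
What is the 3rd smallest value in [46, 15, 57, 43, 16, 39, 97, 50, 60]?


Sort ascending: [15, 16, 39, 43, 46, 50, 57, 60, 97]
The 3rd element (1-indexed) is at index 2.
Value = 39
Final answer: 39


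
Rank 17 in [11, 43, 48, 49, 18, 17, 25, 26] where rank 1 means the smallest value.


Sort ascending: [11, 17, 18, 25, 26, 43, 48, 49]
Find 17 in the sorted list.
17 is at position 2 (1-indexed).
Final answer: 2


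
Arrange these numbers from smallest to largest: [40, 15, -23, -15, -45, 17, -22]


Original list: [40, 15, -23, -15, -45, 17, -22]
Repeatedly take the smallest remaining element:
  Remaining [40, 15, -23, -15, -45, 17, -22] -> smallest is -45
  Remaining [40, 15, -23, -15, 17, -22] -> smallest is -23
  Remaining [40, 15, -15, 17, -22] -> smallest is -22
  Remaining [40, 15, -15, 17] -> smallest is -15
  Remaining [40, 15, 17] -> smallest is 15
  Remaining [40, 17] -> smallest is 17
  Remaining [40] -> smallest is 40
Collecting the picks in order gives the sorted list.
Final answer: [-45, -23, -22, -15, 15, 17, 40]


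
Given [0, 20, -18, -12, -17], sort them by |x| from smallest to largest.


Compute absolute values:
  |0| = 0
  |20| = 20
  |-18| = 18
  |-12| = 12
  |-17| = 17
Absolute values in increasing order: 0 < 12 < 17 < 18 < 20
Listing the original numbers in that order gives the answer.
Final answer: [0, -12, -17, -18, 20]


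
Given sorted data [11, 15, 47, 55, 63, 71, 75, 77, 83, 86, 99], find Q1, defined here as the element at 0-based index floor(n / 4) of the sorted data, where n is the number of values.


The list has n = 11 elements.
Q1 index = floor(11 / 4) = floor(2.75) = 2
Counting from index 0 in the sorted data, the element at index 2 is 47.
Final answer: 47


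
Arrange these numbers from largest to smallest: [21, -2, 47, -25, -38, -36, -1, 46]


Original list: [21, -2, 47, -25, -38, -36, -1, 46]
Repeatedly take the largest remaining element:
  Remaining [21, -2, 47, -25, -38, -36, -1, 46] -> largest is 47
  Remaining [21, -2, -25, -38, -36, -1, 46] -> largest is 46
  Remaining [21, -2, -25, -38, -36, -1] -> largest is 21
  Remaining [-2, -25, -38, -36, -1] -> largest is -1
  Remaining [-2, -25, -38, -36] -> largest is -2
  Remaining [-25, -38, -36] -> largest is -25
  Remaining [-38, -36] -> largest is -36
  Remaining [-38] -> largest is -38
Collecting the picks in order gives the descending list.
Final answer: [47, 46, 21, -1, -2, -25, -36, -38]


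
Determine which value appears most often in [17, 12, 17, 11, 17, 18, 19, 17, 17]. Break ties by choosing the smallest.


Count the frequency of each value:
  11 appears 1 time(s)
  12 appears 1 time(s)
  17 appears 5 time(s)
  18 appears 1 time(s)
  19 appears 1 time(s)
Maximum frequency is 5.
Only 17 reaches that frequency, so it is the mode.
Final answer: 17


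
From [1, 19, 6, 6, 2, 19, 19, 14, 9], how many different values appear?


List all unique values:
Distinct values: [1, 2, 6, 9, 14, 19]
Count = 6
Final answer: 6


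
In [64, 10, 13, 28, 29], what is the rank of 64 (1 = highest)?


Sort descending: [64, 29, 28, 13, 10]
Find 64 in the sorted list.
64 is at position 1.
Final answer: 1


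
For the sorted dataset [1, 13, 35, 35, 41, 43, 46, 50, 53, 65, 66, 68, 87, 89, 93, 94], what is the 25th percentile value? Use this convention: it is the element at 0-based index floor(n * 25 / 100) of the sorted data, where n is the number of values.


The dataset has n = 16 elements.
Index = floor(16 * 25 / 100) = floor(400 / 100) = floor(4) = 4
Counting from index 0 in the sorted data, the element at index 4 is 41.
Final answer: 41


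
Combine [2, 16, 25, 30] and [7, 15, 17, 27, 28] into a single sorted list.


List A: [2, 16, 25, 30]
List B: [7, 15, 17, 27, 28]
Repeatedly compare the front elements and take the smaller:
  2 vs 7 -> take 2
  16 vs 7 -> take 7
  16 vs 15 -> take 15
  16 vs 17 -> take 16
  25 vs 17 -> take 17
  25 vs 27 -> take 25
  30 vs 27 -> take 27
  30 vs 28 -> take 28
  B is exhausted; append the rest of A: [30]
Final answer: [2, 7, 15, 16, 17, 25, 27, 28, 30]


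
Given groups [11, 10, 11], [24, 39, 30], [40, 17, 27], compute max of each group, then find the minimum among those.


Find max of each group:
  Group 1: [11, 10, 11] -> max = 11
  Group 2: [24, 39, 30] -> max = 39
  Group 3: [40, 17, 27] -> max = 40
Maxes: [11, 39, 40]
Minimum of maxes = 11
Final answer: 11


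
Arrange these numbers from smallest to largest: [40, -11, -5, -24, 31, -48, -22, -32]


Original list: [40, -11, -5, -24, 31, -48, -22, -32]
Repeatedly take the smallest remaining element:
  Remaining [40, -11, -5, -24, 31, -48, -22, -32] -> smallest is -48
  Remaining [40, -11, -5, -24, 31, -22, -32] -> smallest is -32
  Remaining [40, -11, -5, -24, 31, -22] -> smallest is -24
  Remaining [40, -11, -5, 31, -22] -> smallest is -22
  Remaining [40, -11, -5, 31] -> smallest is -11
  Remaining [40, -5, 31] -> smallest is -5
  Remaining [40, 31] -> smallest is 31
  Remaining [40] -> smallest is 40
Collecting the picks in order gives the sorted list.
Final answer: [-48, -32, -24, -22, -11, -5, 31, 40]


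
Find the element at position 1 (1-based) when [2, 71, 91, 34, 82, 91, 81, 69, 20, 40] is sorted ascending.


Sort ascending: [2, 20, 34, 40, 69, 71, 81, 82, 91, 91]
The 1st element (1-indexed) is at index 0.
Value = 2
Final answer: 2


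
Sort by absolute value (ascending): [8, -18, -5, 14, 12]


Compute absolute values:
  |8| = 8
  |-18| = 18
  |-5| = 5
  |14| = 14
  |12| = 12
Absolute values in increasing order: 5 < 8 < 12 < 14 < 18
Listing the original numbers in that order gives the answer.
Final answer: [-5, 8, 12, 14, -18]


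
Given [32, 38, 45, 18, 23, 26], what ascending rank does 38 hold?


Sort ascending: [18, 23, 26, 32, 38, 45]
Find 38 in the sorted list.
38 is at position 5 (1-indexed).
Final answer: 5


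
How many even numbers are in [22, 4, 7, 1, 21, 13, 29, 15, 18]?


Check each element:
  22 is even
  4 is even
  7 is odd
  1 is odd
  21 is odd
  13 is odd
  29 is odd
  15 is odd
  18 is even
Evens: [22, 4, 18]
Count of evens = 3
Final answer: 3


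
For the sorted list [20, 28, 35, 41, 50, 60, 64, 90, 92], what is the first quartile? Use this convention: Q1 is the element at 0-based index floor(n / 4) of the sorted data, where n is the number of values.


The list has n = 9 elements.
Q1 index = floor(9 / 4) = floor(2.25) = 2
Counting from index 0 in the sorted data, the element at index 2 is 35.
Final answer: 35


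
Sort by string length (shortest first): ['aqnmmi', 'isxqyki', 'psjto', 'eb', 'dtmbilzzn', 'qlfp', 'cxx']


Compute lengths:
  'aqnmmi' has length 6
  'isxqyki' has length 7
  'psjto' has length 5
  'eb' has length 2
  'dtmbilzzn' has length 9
  'qlfp' has length 4
  'cxx' has length 3
Lengths in increasing order: 2 < 3 < 4 < 5 < 6 < 7 < 9
Listing the words in that order gives the answer.
Final answer: ['eb', 'cxx', 'qlfp', 'psjto', 'aqnmmi', 'isxqyki', 'dtmbilzzn']


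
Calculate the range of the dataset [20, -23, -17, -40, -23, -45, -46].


Maximum value: 20
Minimum value: -46
Range = 20 - (-46) = 66
Final answer: 66


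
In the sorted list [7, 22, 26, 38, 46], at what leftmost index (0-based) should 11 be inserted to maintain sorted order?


List is sorted: [7, 22, 26, 38, 46]
We need the leftmost position where 11 can be inserted, i.e. the first index whose element is >= 11 (or the end of the list if none is).
Binary search with low=0, high=5 (0-based indices):
  low=0, high=5, mid=2: a[2]=26 >= 11, so high = 2
  low=0, high=2, mid=1: a[1]=22 >= 11, so high = 1
  low=0, high=1, mid=0: a[0]=7 < 11, so low = 1
Now low = high = 1, so the insertion index is 1.
Final answer: 1


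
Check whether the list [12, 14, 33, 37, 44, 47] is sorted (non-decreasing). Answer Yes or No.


Check consecutive pairs:
  12 <= 14? True
  14 <= 33? True
  33 <= 37? True
  37 <= 44? True
  44 <= 47? True
Every consecutive pair is in order, so the list is non-decreasing.
Final answer: Yes


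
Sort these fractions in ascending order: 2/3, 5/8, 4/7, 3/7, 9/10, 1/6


Convert to decimal for comparison:
  2/3 = 0.6667
  5/8 = 0.625
  4/7 = 0.5714
  3/7 = 0.4286
  9/10 = 0.9
  1/6 = 0.1667
Decimals in increasing order: 0.1667 < 0.4286 < 0.5714 < 0.625 < 0.6667 < 0.9
Writing each back as its fraction gives the sorted order.
Final answer: 1/6, 3/7, 4/7, 5/8, 2/3, 9/10


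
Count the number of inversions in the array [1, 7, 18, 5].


For each element, count the later elements that are smaller than it:
  1 (index 0): smaller elements after it = [] -> 0
  7 (index 1): smaller elements after it = [5] -> 1
  18 (index 2): smaller elements after it = [5] -> 1
Total inversions = 0 + 1 + 1 = 2
Final answer: 2


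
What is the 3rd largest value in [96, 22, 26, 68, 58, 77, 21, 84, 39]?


Sort descending: [96, 84, 77, 68, 58, 39, 26, 22, 21]
The 3rd element (1-indexed) is at index 2.
Value = 77
Final answer: 77


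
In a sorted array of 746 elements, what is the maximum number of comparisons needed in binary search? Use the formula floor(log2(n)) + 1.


Binary search halves the search space each step.
Maximum comparisons = floor(log2(746)) + 1
log2(746) = 9.543
floor(log2(746)) = 9, so 9 + 1 = 10
Final answer: 10


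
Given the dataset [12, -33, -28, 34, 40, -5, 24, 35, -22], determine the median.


First, sort the list: [-33, -28, -22, -5, 12, 24, 34, 35, 40]
The list has 9 elements (odd count).
The middle index is 4 (0-based), and the element there is 12.
Final answer: 12


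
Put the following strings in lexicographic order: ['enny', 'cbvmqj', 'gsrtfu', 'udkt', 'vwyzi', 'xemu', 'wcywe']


Compare strings character by character (the first differing letter decides):
  'cbvmqj' < 'enny' since 'c' < 'e' at position 1
  'enny' < 'gsrtfu' since 'e' < 'g' at position 1
  'gsrtfu' < 'udkt' since 'g' < 'u' at position 1
  'udkt' < 'vwyzi' since 'u' < 'v' at position 1
  'vwyzi' < 'wcywe' since 'v' < 'w' at position 1
  'wcywe' < 'xemu' since 'w' < 'x' at position 1
Chaining these comparisons gives the alphabetical order.
Final answer: ['cbvmqj', 'enny', 'gsrtfu', 'udkt', 'vwyzi', 'wcywe', 'xemu']


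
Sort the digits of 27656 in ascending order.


The number 27656 has digits: 2, 7, 6, 5, 6
Sorted: 2, 5, 6, 6, 7
Joining the sorted digits gives the result.
Final answer: 25667


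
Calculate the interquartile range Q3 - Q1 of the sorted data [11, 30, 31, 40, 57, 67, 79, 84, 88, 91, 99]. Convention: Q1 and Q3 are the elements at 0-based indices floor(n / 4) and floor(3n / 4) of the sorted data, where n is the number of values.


The data has n = 11 elements.
Q1 index = floor(11 / 4) = floor(2.75) = 2; Q3 index = floor(3 * 11 / 4) = floor(8.25) = 8
Q1 = element at index 2 = 31
Q3 = element at index 8 = 88
IQR = 88 - 31 = 57
Final answer: 57


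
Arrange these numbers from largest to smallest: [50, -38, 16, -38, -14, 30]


Original list: [50, -38, 16, -38, -14, 30]
Repeatedly take the largest remaining element:
  Remaining [50, -38, 16, -38, -14, 30] -> largest is 50
  Remaining [-38, 16, -38, -14, 30] -> largest is 30
  Remaining [-38, 16, -38, -14] -> largest is 16
  Remaining [-38, -38, -14] -> largest is -14
  Remaining [-38, -38] -> largest is -38
  Remaining [-38] -> largest is -38
Collecting the picks in order gives the descending list.
Final answer: [50, 30, 16, -14, -38, -38]


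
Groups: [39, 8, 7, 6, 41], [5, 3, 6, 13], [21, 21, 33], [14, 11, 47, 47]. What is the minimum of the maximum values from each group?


Find max of each group:
  Group 1: [39, 8, 7, 6, 41] -> max = 41
  Group 2: [5, 3, 6, 13] -> max = 13
  Group 3: [21, 21, 33] -> max = 33
  Group 4: [14, 11, 47, 47] -> max = 47
Maxes: [41, 13, 33, 47]
Minimum of maxes = 13
Final answer: 13


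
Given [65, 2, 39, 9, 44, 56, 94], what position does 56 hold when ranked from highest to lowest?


Sort descending: [94, 65, 56, 44, 39, 9, 2]
Find 56 in the sorted list.
56 is at position 3.
Final answer: 3


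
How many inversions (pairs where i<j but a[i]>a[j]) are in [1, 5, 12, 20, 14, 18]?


For each element, count the later elements that are smaller than it:
  1 (index 0): smaller elements after it = [] -> 0
  5 (index 1): smaller elements after it = [] -> 0
  12 (index 2): smaller elements after it = [] -> 0
  20 (index 3): smaller elements after it = [14, 18] -> 2
  14 (index 4): smaller elements after it = [] -> 0
Total inversions = 0 + 0 + 0 + 2 + 0 = 2
Final answer: 2


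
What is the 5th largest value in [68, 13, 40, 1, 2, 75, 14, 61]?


Sort descending: [75, 68, 61, 40, 14, 13, 2, 1]
The 5th element (1-indexed) is at index 4.
Value = 14
Final answer: 14


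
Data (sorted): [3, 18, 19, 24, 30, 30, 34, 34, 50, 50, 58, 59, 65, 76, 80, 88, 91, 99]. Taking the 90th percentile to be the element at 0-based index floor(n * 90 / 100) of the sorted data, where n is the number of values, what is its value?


The dataset has n = 18 elements.
Index = floor(18 * 90 / 100) = floor(1620 / 100) = floor(16.2) = 16
Counting from index 0 in the sorted data, the element at index 16 is 91.
Final answer: 91


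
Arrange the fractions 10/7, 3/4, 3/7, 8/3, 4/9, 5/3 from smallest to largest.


Convert to decimal for comparison:
  10/7 = 1.4286
  3/4 = 0.75
  3/7 = 0.4286
  8/3 = 2.6667
  4/9 = 0.4444
  5/3 = 1.6667
Decimals in increasing order: 0.4286 < 0.4444 < 0.75 < 1.4286 < 1.6667 < 2.6667
Writing each back as its fraction gives the sorted order.
Final answer: 3/7, 4/9, 3/4, 10/7, 5/3, 8/3


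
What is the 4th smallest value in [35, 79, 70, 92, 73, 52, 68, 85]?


Sort ascending: [35, 52, 68, 70, 73, 79, 85, 92]
The 4th element (1-indexed) is at index 3.
Value = 70
Final answer: 70


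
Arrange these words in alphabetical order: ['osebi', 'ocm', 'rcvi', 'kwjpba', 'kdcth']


Compare strings character by character (the first differing letter decides):
  'kdcth' < 'kwjpba' since 'd' < 'w' at position 2
  'kwjpba' < 'ocm' since 'k' < 'o' at position 1
  'ocm' < 'osebi' since 'c' < 's' at position 2
  'osebi' < 'rcvi' since 'o' < 'r' at position 1
Chaining these comparisons gives the alphabetical order.
Final answer: ['kdcth', 'kwjpba', 'ocm', 'osebi', 'rcvi']


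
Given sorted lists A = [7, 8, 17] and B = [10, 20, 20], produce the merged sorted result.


List A: [7, 8, 17]
List B: [10, 20, 20]
Repeatedly compare the front elements and take the smaller:
  7 vs 10 -> take 7
  8 vs 10 -> take 8
  17 vs 10 -> take 10
  17 vs 20 -> take 17
  A is exhausted; append the rest of B: [20, 20]
Final answer: [7, 8, 10, 17, 20, 20]


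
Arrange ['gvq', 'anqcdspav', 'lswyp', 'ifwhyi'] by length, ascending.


Compute lengths:
  'gvq' has length 3
  'anqcdspav' has length 9
  'lswyp' has length 5
  'ifwhyi' has length 6
Lengths in increasing order: 3 < 5 < 6 < 9
Listing the words in that order gives the answer.
Final answer: ['gvq', 'lswyp', 'ifwhyi', 'anqcdspav']


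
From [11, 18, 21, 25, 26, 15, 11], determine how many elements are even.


Check each element:
  11 is odd
  18 is even
  21 is odd
  25 is odd
  26 is even
  15 is odd
  11 is odd
Evens: [18, 26]
Count of evens = 2
Final answer: 2


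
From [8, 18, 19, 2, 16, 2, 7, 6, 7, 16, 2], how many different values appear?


List all unique values:
Distinct values: [2, 6, 7, 8, 16, 18, 19]
Count = 7
Final answer: 7


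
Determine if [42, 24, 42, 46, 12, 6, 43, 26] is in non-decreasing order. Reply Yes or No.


Check consecutive pairs:
  42 <= 24? False
  24 <= 42? True
  42 <= 46? True
  46 <= 12? False
  12 <= 6? False
  6 <= 43? True
  43 <= 26? False
4 consecutive pair(s) are out of order, so the list is not sorted.
Final answer: No


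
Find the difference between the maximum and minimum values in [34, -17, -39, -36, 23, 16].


Maximum value: 34
Minimum value: -39
Range = 34 - (-39) = 73
Final answer: 73


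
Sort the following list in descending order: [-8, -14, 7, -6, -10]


Original list: [-8, -14, 7, -6, -10]
Repeatedly take the largest remaining element:
  Remaining [-8, -14, 7, -6, -10] -> largest is 7
  Remaining [-8, -14, -6, -10] -> largest is -6
  Remaining [-8, -14, -10] -> largest is -8
  Remaining [-14, -10] -> largest is -10
  Remaining [-14] -> largest is -14
Collecting the picks in order gives the descending list.
Final answer: [7, -6, -8, -10, -14]


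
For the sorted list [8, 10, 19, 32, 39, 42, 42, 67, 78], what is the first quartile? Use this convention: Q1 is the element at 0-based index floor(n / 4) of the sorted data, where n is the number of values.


The list has n = 9 elements.
Q1 index = floor(9 / 4) = floor(2.25) = 2
Counting from index 0 in the sorted data, the element at index 2 is 19.
Final answer: 19


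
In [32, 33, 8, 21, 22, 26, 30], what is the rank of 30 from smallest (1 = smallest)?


Sort ascending: [8, 21, 22, 26, 30, 32, 33]
Find 30 in the sorted list.
30 is at position 5 (1-indexed).
Final answer: 5


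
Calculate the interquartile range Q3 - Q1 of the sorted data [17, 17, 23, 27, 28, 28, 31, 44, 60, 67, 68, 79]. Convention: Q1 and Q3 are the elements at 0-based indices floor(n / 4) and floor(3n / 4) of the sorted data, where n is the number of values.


The data has n = 12 elements.
Q1 index = floor(12 / 4) = floor(3) = 3; Q3 index = floor(3 * 12 / 4) = floor(9) = 9
Q1 = element at index 3 = 27
Q3 = element at index 9 = 67
IQR = 67 - 27 = 40
Final answer: 40


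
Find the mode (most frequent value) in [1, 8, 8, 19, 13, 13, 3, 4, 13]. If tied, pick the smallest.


Count the frequency of each value:
  1 appears 1 time(s)
  3 appears 1 time(s)
  4 appears 1 time(s)
  8 appears 2 time(s)
  13 appears 3 time(s)
  19 appears 1 time(s)
Maximum frequency is 3.
Only 13 reaches that frequency, so it is the mode.
Final answer: 13


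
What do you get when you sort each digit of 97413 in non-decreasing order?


The number 97413 has digits: 9, 7, 4, 1, 3
Sorted: 1, 3, 4, 7, 9
Joining the sorted digits gives the result.
Final answer: 13479


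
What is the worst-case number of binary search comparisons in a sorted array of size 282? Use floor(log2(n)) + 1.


Binary search halves the search space each step.
Maximum comparisons = floor(log2(282)) + 1
log2(282) = 8.1396
floor(log2(282)) = 8, so 8 + 1 = 9
Final answer: 9


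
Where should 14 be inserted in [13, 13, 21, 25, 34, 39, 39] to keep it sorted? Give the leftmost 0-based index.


List is sorted: [13, 13, 21, 25, 34, 39, 39]
We need the leftmost position where 14 can be inserted, i.e. the first index whose element is >= 14 (or the end of the list if none is).
Binary search with low=0, high=7 (0-based indices):
  low=0, high=7, mid=3: a[3]=25 >= 14, so high = 3
  low=0, high=3, mid=1: a[1]=13 < 14, so low = 2
  low=2, high=3, mid=2: a[2]=21 >= 14, so high = 2
Now low = high = 2, so the insertion index is 2.
Final answer: 2


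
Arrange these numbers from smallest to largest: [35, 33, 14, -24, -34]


Original list: [35, 33, 14, -24, -34]
Repeatedly take the smallest remaining element:
  Remaining [35, 33, 14, -24, -34] -> smallest is -34
  Remaining [35, 33, 14, -24] -> smallest is -24
  Remaining [35, 33, 14] -> smallest is 14
  Remaining [35, 33] -> smallest is 33
  Remaining [35] -> smallest is 35
Collecting the picks in order gives the sorted list.
Final answer: [-34, -24, 14, 33, 35]


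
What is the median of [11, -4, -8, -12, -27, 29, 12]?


First, sort the list: [-27, -12, -8, -4, 11, 12, 29]
The list has 7 elements (odd count).
The middle index is 3 (0-based), and the element there is -4.
Final answer: -4


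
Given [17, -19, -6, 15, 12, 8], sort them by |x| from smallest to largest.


Compute absolute values:
  |17| = 17
  |-19| = 19
  |-6| = 6
  |15| = 15
  |12| = 12
  |8| = 8
Absolute values in increasing order: 6 < 8 < 12 < 15 < 17 < 19
Listing the original numbers in that order gives the answer.
Final answer: [-6, 8, 12, 15, 17, -19]


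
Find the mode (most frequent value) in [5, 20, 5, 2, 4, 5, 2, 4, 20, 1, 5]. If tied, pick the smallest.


Count the frequency of each value:
  1 appears 1 time(s)
  2 appears 2 time(s)
  4 appears 2 time(s)
  5 appears 4 time(s)
  20 appears 2 time(s)
Maximum frequency is 4.
Only 5 reaches that frequency, so it is the mode.
Final answer: 5


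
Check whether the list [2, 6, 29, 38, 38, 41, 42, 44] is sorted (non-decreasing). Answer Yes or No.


Check consecutive pairs:
  2 <= 6? True
  6 <= 29? True
  29 <= 38? True
  38 <= 38? True
  38 <= 41? True
  41 <= 42? True
  42 <= 44? True
Every consecutive pair is in order, so the list is non-decreasing.
Final answer: Yes


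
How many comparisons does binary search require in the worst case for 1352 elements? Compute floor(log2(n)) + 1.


Binary search halves the search space each step.
Maximum comparisons = floor(log2(1352)) + 1
log2(1352) = 10.4009
floor(log2(1352)) = 10, so 10 + 1 = 11
Final answer: 11


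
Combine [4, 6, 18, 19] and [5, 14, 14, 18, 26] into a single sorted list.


List A: [4, 6, 18, 19]
List B: [5, 14, 14, 18, 26]
Repeatedly compare the front elements and take the smaller:
  4 vs 5 -> take 4
  6 vs 5 -> take 5
  6 vs 14 -> take 6
  18 vs 14 -> take 14
  18 vs 14 -> take 14
  18 vs 18 -> take 18
  19 vs 18 -> take 18
  19 vs 26 -> take 19
  A is exhausted; append the rest of B: [26]
Final answer: [4, 5, 6, 14, 14, 18, 18, 19, 26]


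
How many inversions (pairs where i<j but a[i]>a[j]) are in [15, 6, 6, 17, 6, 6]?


For each element, count the later elements that are smaller than it:
  15 (index 0): smaller elements after it = [6, 6, 6, 6] -> 4
  6 (index 1): smaller elements after it = [] -> 0
  6 (index 2): smaller elements after it = [] -> 0
  17 (index 3): smaller elements after it = [6, 6] -> 2
  6 (index 4): smaller elements after it = [] -> 0
Total inversions = 4 + 0 + 0 + 2 + 0 = 6
Final answer: 6


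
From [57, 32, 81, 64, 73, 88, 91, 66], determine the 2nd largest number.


Sort descending: [91, 88, 81, 73, 66, 64, 57, 32]
The 2nd element (1-indexed) is at index 1.
Value = 88
Final answer: 88


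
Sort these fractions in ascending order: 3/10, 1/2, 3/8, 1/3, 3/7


Convert to decimal for comparison:
  3/10 = 0.3
  1/2 = 0.5
  3/8 = 0.375
  1/3 = 0.3333
  3/7 = 0.4286
Decimals in increasing order: 0.3 < 0.3333 < 0.375 < 0.4286 < 0.5
Writing each back as its fraction gives the sorted order.
Final answer: 3/10, 1/3, 3/8, 3/7, 1/2


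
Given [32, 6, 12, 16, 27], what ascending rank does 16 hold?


Sort ascending: [6, 12, 16, 27, 32]
Find 16 in the sorted list.
16 is at position 3 (1-indexed).
Final answer: 3


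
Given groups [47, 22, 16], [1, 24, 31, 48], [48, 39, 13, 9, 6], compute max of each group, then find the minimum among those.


Find max of each group:
  Group 1: [47, 22, 16] -> max = 47
  Group 2: [1, 24, 31, 48] -> max = 48
  Group 3: [48, 39, 13, 9, 6] -> max = 48
Maxes: [47, 48, 48]
Minimum of maxes = 47
Final answer: 47


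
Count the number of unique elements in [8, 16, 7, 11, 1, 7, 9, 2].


List all unique values:
Distinct values: [1, 2, 7, 8, 9, 11, 16]
Count = 7
Final answer: 7


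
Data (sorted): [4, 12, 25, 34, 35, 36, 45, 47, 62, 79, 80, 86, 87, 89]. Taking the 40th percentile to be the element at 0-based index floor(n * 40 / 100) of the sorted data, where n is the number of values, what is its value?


The dataset has n = 14 elements.
Index = floor(14 * 40 / 100) = floor(560 / 100) = floor(5.6) = 5
Counting from index 0 in the sorted data, the element at index 5 is 36.
Final answer: 36


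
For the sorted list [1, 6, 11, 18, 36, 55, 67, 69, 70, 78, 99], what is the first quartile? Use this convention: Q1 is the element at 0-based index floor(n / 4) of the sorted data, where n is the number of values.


The list has n = 11 elements.
Q1 index = floor(11 / 4) = floor(2.75) = 2
Counting from index 0 in the sorted data, the element at index 2 is 11.
Final answer: 11


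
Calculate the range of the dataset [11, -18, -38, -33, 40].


Maximum value: 40
Minimum value: -38
Range = 40 - (-38) = 78
Final answer: 78


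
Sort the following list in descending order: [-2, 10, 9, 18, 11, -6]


Original list: [-2, 10, 9, 18, 11, -6]
Repeatedly take the largest remaining element:
  Remaining [-2, 10, 9, 18, 11, -6] -> largest is 18
  Remaining [-2, 10, 9, 11, -6] -> largest is 11
  Remaining [-2, 10, 9, -6] -> largest is 10
  Remaining [-2, 9, -6] -> largest is 9
  Remaining [-2, -6] -> largest is -2
  Remaining [-6] -> largest is -6
Collecting the picks in order gives the descending list.
Final answer: [18, 11, 10, 9, -2, -6]


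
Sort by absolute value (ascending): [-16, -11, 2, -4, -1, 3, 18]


Compute absolute values:
  |-16| = 16
  |-11| = 11
  |2| = 2
  |-4| = 4
  |-1| = 1
  |3| = 3
  |18| = 18
Absolute values in increasing order: 1 < 2 < 3 < 4 < 11 < 16 < 18
Listing the original numbers in that order gives the answer.
Final answer: [-1, 2, 3, -4, -11, -16, 18]


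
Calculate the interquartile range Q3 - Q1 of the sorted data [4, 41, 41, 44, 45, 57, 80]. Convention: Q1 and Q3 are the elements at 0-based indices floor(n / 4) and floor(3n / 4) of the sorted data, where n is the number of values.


The data has n = 7 elements.
Q1 index = floor(7 / 4) = floor(1.75) = 1; Q3 index = floor(3 * 7 / 4) = floor(5.25) = 5
Q1 = element at index 1 = 41
Q3 = element at index 5 = 57
IQR = 57 - 41 = 16
Final answer: 16


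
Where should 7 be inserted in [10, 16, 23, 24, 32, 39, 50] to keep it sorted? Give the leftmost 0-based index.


List is sorted: [10, 16, 23, 24, 32, 39, 50]
We need the leftmost position where 7 can be inserted, i.e. the first index whose element is >= 7 (or the end of the list if none is).
Binary search with low=0, high=7 (0-based indices):
  low=0, high=7, mid=3: a[3]=24 >= 7, so high = 3
  low=0, high=3, mid=1: a[1]=16 >= 7, so high = 1
  low=0, high=1, mid=0: a[0]=10 >= 7, so high = 0
Now low = high = 0, so the insertion index is 0.
Final answer: 0


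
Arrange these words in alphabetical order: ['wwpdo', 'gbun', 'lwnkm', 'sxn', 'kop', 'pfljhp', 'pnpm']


Compare strings character by character (the first differing letter decides):
  'gbun' < 'kop' since 'g' < 'k' at position 1
  'kop' < 'lwnkm' since 'k' < 'l' at position 1
  'lwnkm' < 'pfljhp' since 'l' < 'p' at position 1
  'pfljhp' < 'pnpm' since 'f' < 'n' at position 2
  'pnpm' < 'sxn' since 'p' < 's' at position 1
  'sxn' < 'wwpdo' since 's' < 'w' at position 1
Chaining these comparisons gives the alphabetical order.
Final answer: ['gbun', 'kop', 'lwnkm', 'pfljhp', 'pnpm', 'sxn', 'wwpdo']


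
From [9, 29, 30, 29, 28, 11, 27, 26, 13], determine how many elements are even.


Check each element:
  9 is odd
  29 is odd
  30 is even
  29 is odd
  28 is even
  11 is odd
  27 is odd
  26 is even
  13 is odd
Evens: [30, 28, 26]
Count of evens = 3
Final answer: 3


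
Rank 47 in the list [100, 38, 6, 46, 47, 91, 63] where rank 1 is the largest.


Sort descending: [100, 91, 63, 47, 46, 38, 6]
Find 47 in the sorted list.
47 is at position 4.
Final answer: 4


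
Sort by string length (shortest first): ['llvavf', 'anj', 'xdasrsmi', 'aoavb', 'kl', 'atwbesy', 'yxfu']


Compute lengths:
  'llvavf' has length 6
  'anj' has length 3
  'xdasrsmi' has length 8
  'aoavb' has length 5
  'kl' has length 2
  'atwbesy' has length 7
  'yxfu' has length 4
Lengths in increasing order: 2 < 3 < 4 < 5 < 6 < 7 < 8
Listing the words in that order gives the answer.
Final answer: ['kl', 'anj', 'yxfu', 'aoavb', 'llvavf', 'atwbesy', 'xdasrsmi']


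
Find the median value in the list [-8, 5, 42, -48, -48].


First, sort the list: [-48, -48, -8, 5, 42]
The list has 5 elements (odd count).
The middle index is 2 (0-based), and the element there is -8.
Final answer: -8


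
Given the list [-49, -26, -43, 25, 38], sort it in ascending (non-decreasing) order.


Original list: [-49, -26, -43, 25, 38]
Repeatedly take the smallest remaining element:
  Remaining [-49, -26, -43, 25, 38] -> smallest is -49
  Remaining [-26, -43, 25, 38] -> smallest is -43
  Remaining [-26, 25, 38] -> smallest is -26
  Remaining [25, 38] -> smallest is 25
  Remaining [38] -> smallest is 38
Collecting the picks in order gives the sorted list.
Final answer: [-49, -43, -26, 25, 38]


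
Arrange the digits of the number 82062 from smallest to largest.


The number 82062 has digits: 8, 2, 0, 6, 2
Sorted: 0, 2, 2, 6, 8
Joining the sorted digits gives the result.
Final answer: 02268


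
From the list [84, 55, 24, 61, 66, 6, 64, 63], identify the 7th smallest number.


Sort ascending: [6, 24, 55, 61, 63, 64, 66, 84]
The 7th element (1-indexed) is at index 6.
Value = 66
Final answer: 66


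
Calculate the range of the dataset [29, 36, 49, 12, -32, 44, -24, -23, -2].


Maximum value: 49
Minimum value: -32
Range = 49 - (-32) = 81
Final answer: 81


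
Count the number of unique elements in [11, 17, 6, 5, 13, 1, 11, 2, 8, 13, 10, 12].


List all unique values:
Distinct values: [1, 2, 5, 6, 8, 10, 11, 12, 13, 17]
Count = 10
Final answer: 10


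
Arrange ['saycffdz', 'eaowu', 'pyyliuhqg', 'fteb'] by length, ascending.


Compute lengths:
  'saycffdz' has length 8
  'eaowu' has length 5
  'pyyliuhqg' has length 9
  'fteb' has length 4
Lengths in increasing order: 4 < 5 < 8 < 9
Listing the words in that order gives the answer.
Final answer: ['fteb', 'eaowu', 'saycffdz', 'pyyliuhqg']


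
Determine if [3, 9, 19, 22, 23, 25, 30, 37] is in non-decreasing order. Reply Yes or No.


Check consecutive pairs:
  3 <= 9? True
  9 <= 19? True
  19 <= 22? True
  22 <= 23? True
  23 <= 25? True
  25 <= 30? True
  30 <= 37? True
Every consecutive pair is in order, so the list is non-decreasing.
Final answer: Yes


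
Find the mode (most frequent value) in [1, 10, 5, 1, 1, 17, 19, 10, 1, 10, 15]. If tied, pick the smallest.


Count the frequency of each value:
  1 appears 4 time(s)
  5 appears 1 time(s)
  10 appears 3 time(s)
  15 appears 1 time(s)
  17 appears 1 time(s)
  19 appears 1 time(s)
Maximum frequency is 4.
Only 1 reaches that frequency, so it is the mode.
Final answer: 1


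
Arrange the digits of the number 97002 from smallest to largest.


The number 97002 has digits: 9, 7, 0, 0, 2
Sorted: 0, 0, 2, 7, 9
Joining the sorted digits gives the result.
Final answer: 00279


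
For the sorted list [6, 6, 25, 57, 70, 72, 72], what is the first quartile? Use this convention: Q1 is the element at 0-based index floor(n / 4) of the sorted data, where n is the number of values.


The list has n = 7 elements.
Q1 index = floor(7 / 4) = floor(1.75) = 1
Counting from index 0 in the sorted data, the element at index 1 is 6.
Final answer: 6


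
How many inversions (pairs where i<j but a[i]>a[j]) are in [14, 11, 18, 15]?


For each element, count the later elements that are smaller than it:
  14 (index 0): smaller elements after it = [11] -> 1
  11 (index 1): smaller elements after it = [] -> 0
  18 (index 2): smaller elements after it = [15] -> 1
Total inversions = 1 + 0 + 1 = 2
Final answer: 2


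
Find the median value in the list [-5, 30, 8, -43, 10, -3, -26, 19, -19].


First, sort the list: [-43, -26, -19, -5, -3, 8, 10, 19, 30]
The list has 9 elements (odd count).
The middle index is 4 (0-based), and the element there is -3.
Final answer: -3


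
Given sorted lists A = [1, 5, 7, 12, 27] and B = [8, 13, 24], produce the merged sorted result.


List A: [1, 5, 7, 12, 27]
List B: [8, 13, 24]
Repeatedly compare the front elements and take the smaller:
  1 vs 8 -> take 1
  5 vs 8 -> take 5
  7 vs 8 -> take 7
  12 vs 8 -> take 8
  12 vs 13 -> take 12
  27 vs 13 -> take 13
  27 vs 24 -> take 24
  B is exhausted; append the rest of A: [27]
Final answer: [1, 5, 7, 8, 12, 13, 24, 27]


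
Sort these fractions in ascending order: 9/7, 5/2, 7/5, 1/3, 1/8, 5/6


Convert to decimal for comparison:
  9/7 = 1.2857
  5/2 = 2.5
  7/5 = 1.4
  1/3 = 0.3333
  1/8 = 0.125
  5/6 = 0.8333
Decimals in increasing order: 0.125 < 0.3333 < 0.8333 < 1.2857 < 1.4 < 2.5
Writing each back as its fraction gives the sorted order.
Final answer: 1/8, 1/3, 5/6, 9/7, 7/5, 5/2


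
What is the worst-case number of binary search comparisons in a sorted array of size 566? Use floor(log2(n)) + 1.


Binary search halves the search space each step.
Maximum comparisons = floor(log2(566)) + 1
log2(566) = 9.1447
floor(log2(566)) = 9, so 9 + 1 = 10
Final answer: 10


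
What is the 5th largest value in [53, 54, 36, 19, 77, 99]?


Sort descending: [99, 77, 54, 53, 36, 19]
The 5th element (1-indexed) is at index 4.
Value = 36
Final answer: 36


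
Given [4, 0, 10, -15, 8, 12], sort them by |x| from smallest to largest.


Compute absolute values:
  |4| = 4
  |0| = 0
  |10| = 10
  |-15| = 15
  |8| = 8
  |12| = 12
Absolute values in increasing order: 0 < 4 < 8 < 10 < 12 < 15
Listing the original numbers in that order gives the answer.
Final answer: [0, 4, 8, 10, 12, -15]


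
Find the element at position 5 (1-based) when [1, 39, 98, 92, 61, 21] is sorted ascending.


Sort ascending: [1, 21, 39, 61, 92, 98]
The 5th element (1-indexed) is at index 4.
Value = 92
Final answer: 92


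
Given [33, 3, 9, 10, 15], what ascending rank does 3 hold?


Sort ascending: [3, 9, 10, 15, 33]
Find 3 in the sorted list.
3 is at position 1 (1-indexed).
Final answer: 1


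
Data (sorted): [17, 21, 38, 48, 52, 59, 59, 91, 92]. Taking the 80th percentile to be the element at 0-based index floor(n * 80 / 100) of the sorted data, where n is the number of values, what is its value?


The dataset has n = 9 elements.
Index = floor(9 * 80 / 100) = floor(720 / 100) = floor(7.2) = 7
Counting from index 0 in the sorted data, the element at index 7 is 91.
Final answer: 91


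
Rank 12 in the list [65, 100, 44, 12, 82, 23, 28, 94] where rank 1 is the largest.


Sort descending: [100, 94, 82, 65, 44, 28, 23, 12]
Find 12 in the sorted list.
12 is at position 8.
Final answer: 8


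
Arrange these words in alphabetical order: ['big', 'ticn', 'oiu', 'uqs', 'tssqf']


Compare strings character by character (the first differing letter decides):
  'big' < 'oiu' since 'b' < 'o' at position 1
  'oiu' < 'ticn' since 'o' < 't' at position 1
  'ticn' < 'tssqf' since 'i' < 's' at position 2
  'tssqf' < 'uqs' since 't' < 'u' at position 1
Chaining these comparisons gives the alphabetical order.
Final answer: ['big', 'oiu', 'ticn', 'tssqf', 'uqs']


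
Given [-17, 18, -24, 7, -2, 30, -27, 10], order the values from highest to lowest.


Original list: [-17, 18, -24, 7, -2, 30, -27, 10]
Repeatedly take the largest remaining element:
  Remaining [-17, 18, -24, 7, -2, 30, -27, 10] -> largest is 30
  Remaining [-17, 18, -24, 7, -2, -27, 10] -> largest is 18
  Remaining [-17, -24, 7, -2, -27, 10] -> largest is 10
  Remaining [-17, -24, 7, -2, -27] -> largest is 7
  Remaining [-17, -24, -2, -27] -> largest is -2
  Remaining [-17, -24, -27] -> largest is -17
  Remaining [-24, -27] -> largest is -24
  Remaining [-27] -> largest is -27
Collecting the picks in order gives the descending list.
Final answer: [30, 18, 10, 7, -2, -17, -24, -27]


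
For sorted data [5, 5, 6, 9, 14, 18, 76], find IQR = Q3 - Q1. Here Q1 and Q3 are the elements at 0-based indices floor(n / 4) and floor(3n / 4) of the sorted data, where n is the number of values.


The data has n = 7 elements.
Q1 index = floor(7 / 4) = floor(1.75) = 1; Q3 index = floor(3 * 7 / 4) = floor(5.25) = 5
Q1 = element at index 1 = 5
Q3 = element at index 5 = 18
IQR = 18 - 5 = 13
Final answer: 13


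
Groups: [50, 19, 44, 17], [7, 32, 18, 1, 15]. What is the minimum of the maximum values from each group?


Find max of each group:
  Group 1: [50, 19, 44, 17] -> max = 50
  Group 2: [7, 32, 18, 1, 15] -> max = 32
Maxes: [50, 32]
Minimum of maxes = 32
Final answer: 32


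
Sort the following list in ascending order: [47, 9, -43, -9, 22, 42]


Original list: [47, 9, -43, -9, 22, 42]
Repeatedly take the smallest remaining element:
  Remaining [47, 9, -43, -9, 22, 42] -> smallest is -43
  Remaining [47, 9, -9, 22, 42] -> smallest is -9
  Remaining [47, 9, 22, 42] -> smallest is 9
  Remaining [47, 22, 42] -> smallest is 22
  Remaining [47, 42] -> smallest is 42
  Remaining [47] -> smallest is 47
Collecting the picks in order gives the sorted list.
Final answer: [-43, -9, 9, 22, 42, 47]


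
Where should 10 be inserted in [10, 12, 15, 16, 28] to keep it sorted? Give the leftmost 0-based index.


List is sorted: [10, 12, 15, 16, 28]
We need the leftmost position where 10 can be inserted, i.e. the first index whose element is >= 10 (or the end of the list if none is).
Binary search with low=0, high=5 (0-based indices):
  low=0, high=5, mid=2: a[2]=15 >= 10, so high = 2
  low=0, high=2, mid=1: a[1]=12 >= 10, so high = 1
  low=0, high=1, mid=0: a[0]=10 >= 10, so high = 0
Now low = high = 0, so the insertion index is 0.
Final answer: 0


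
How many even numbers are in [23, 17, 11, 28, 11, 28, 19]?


Check each element:
  23 is odd
  17 is odd
  11 is odd
  28 is even
  11 is odd
  28 is even
  19 is odd
Evens: [28, 28]
Count of evens = 2
Final answer: 2


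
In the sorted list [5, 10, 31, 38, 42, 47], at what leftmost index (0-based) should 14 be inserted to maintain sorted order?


List is sorted: [5, 10, 31, 38, 42, 47]
We need the leftmost position where 14 can be inserted, i.e. the first index whose element is >= 14 (or the end of the list if none is).
Binary search with low=0, high=6 (0-based indices):
  low=0, high=6, mid=3: a[3]=38 >= 14, so high = 3
  low=0, high=3, mid=1: a[1]=10 < 14, so low = 2
  low=2, high=3, mid=2: a[2]=31 >= 14, so high = 2
Now low = high = 2, so the insertion index is 2.
Final answer: 2
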